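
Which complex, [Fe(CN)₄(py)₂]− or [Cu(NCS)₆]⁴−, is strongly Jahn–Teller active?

[Fe(CN)₄(py)₂]−: Ligand charges: each cyanide is −1; pyridine is neutral. With an overall charge of −1 the iron centre must be in the +3 oxidation state. Iron is a group-8 element; Fe(III) is therefore d⁵. Cyanide is a strong-field ligand (high in the spectrochemical series) for a first-row metal, so the complex is low-spin. The d⁵ configuration leaves the e_g set evenly filled (or empty) — no strong Jahn–Teller driving force.
[Cu(NCS)₆]⁴−: Summing ligand charges against the −4 overall charge gives an oxidation state of +2 for copper. Copper is a group-11 element; Cu(II) is therefore d⁹. The t₂g⁶e_g³ configuration has an unevenly filled e_g set; the Jahn–Teller theorem predicts a tetragonal distortion (typically axial elongation) to lift the degeneracy.

[Cu(NCS)₆]⁴−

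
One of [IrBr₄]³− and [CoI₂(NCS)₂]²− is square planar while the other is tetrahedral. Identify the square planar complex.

For [IrBr₄]³−: Summing ligand charges against the −3 overall charge gives an oxidation state of +1 for iridium. Iridium is a group-9 element; Ir(I) is therefore d⁸. A 5d d⁸ ion has a large crystal-field splitting; square planar leaves the high-energy d_{x²−y²} orbital empty and maximises CFSE. → square planar.
For [CoI₂(NCS)₂]²−: Summing ligand charges against the −2 overall charge gives an oxidation state of +2 for cobalt. Co sits in group 9, so the d-electron count is 9 − 2 = 7. For a high-spin 3d d⁷ ion with weak-field ligands the small Δₜ gives little square-planar CFSE advantage, so four ligands adopt the sterically favoured tetrahedral geometry. → tetrahedral.

[IrBr₄]³−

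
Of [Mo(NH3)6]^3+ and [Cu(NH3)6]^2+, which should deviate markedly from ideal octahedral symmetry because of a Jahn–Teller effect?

[Mo(NH3)6]^3+: Ammonia is neutral; balancing the +3 overall charge requires Mo(III). Molybdenum is a group-6 element; Mo(III) is therefore d³. The d³ configuration leaves the e_g set evenly filled (or empty) — no strong Jahn–Teller driving force.
[Cu(NH3)6]^2+: Summing ligand charges against the +2 overall charge gives an oxidation state of +2 for copper. Group 11 minus oxidation state 2 gives a d⁹ configuration. The t₂g⁶e_g³ configuration has an unevenly filled e_g set; the Jahn–Teller theorem predicts a tetragonal distortion (typically axial elongation) to lift the degeneracy.

[Cu(NH3)6]^2+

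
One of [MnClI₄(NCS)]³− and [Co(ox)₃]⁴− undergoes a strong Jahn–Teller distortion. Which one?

[MnClI₄(NCS)]³−: Ligand charges: each chloride is −1; each iodide is −1; each isothiocyanate is −1. With an overall charge of −3 the manganese centre must be in the +3 oxidation state. Group 7 minus oxidation state 3 gives a d⁴ configuration. Chloride, iodide, and isothiocyanate are weak-field ligands for a first-row metal, so the complex is high-spin. The t₂g³e_g¹ (high-spin) configuration has an unevenly filled e_g set; the Jahn–Teller theorem predicts a tetragonal distortion (typically axial elongation) to lift the degeneracy.
[Co(ox)₃]⁴−: Summing ligand charges against the −4 overall charge gives an oxidation state of +2 for cobalt. Co sits in group 9, so the d-electron count is 9 − 2 = 7. Oxalate is a weak-field ligand for a first-row metal, so the complex is high-spin. The d⁷ configuration leaves the e_g set evenly filled (or empty) — no strong Jahn–Teller driving force.

[MnClI₄(NCS)]³−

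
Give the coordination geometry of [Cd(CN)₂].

Ligand charges: each cyanide is −1. With an overall charge of 0 the cadmium centre must be in the +2 oxidation state.
Group 12 minus oxidation state 2 gives a d¹⁰ configuration.
Coordination number: 2.
A d¹⁰ ion with only two ligands adopts a linear arrangement (sp hybridisation; no CFSE preference).

linear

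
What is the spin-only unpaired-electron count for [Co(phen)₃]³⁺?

1,10-phenanthroline is neutral; balancing the +3 overall charge requires Co(III).
Co sits in group 9, so the d-electron count is 9 − 3 = 6.
Counting donor atoms: 3×1,10-phenanthroline (bidentate) → 6 donors. Coordination number = 6.
The spin state decides the count: Co(III) has an exceptionally large octahedral splitting and is low-spin with essentially every ligand except fluoride.
An octahedral low-spin d⁶ ion is t₂g⁶e_g⁰, giving 0 unpaired electrons.

0 unpaired electrons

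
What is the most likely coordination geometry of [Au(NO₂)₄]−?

Each nitro (N-bound nitrite) is −1; balancing the −1 overall charge requires Au(III).
Au sits in group 11, so the d-electron count is 11 − 3 = 8.
With 4 monodentate ligands the coordination number is 4.
A 5d d⁸ ion has a large crystal-field splitting; square planar leaves the high-energy d_{x²−y²} orbital empty and maximises CFSE.

square planar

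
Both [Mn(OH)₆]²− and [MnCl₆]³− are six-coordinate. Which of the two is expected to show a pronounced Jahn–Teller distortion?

[MnCl₆]³−

[Mn(OH)₆]²−: Ligand charges: each hydroxide is −1. With an overall charge of −2 the manganese centre must be in the +4 oxidation state. Mn sits in group 7, so the d-electron count is 7 − 4 = 3. The d³ configuration leaves the e_g set evenly filled (or empty) — no strong Jahn–Teller driving force.
[MnCl₆]³−: Ligand charges: each chloride is −1. With an overall charge of −3 the manganese centre must be in the +3 oxidation state. Manganese is a group-7 element; Mn(III) is therefore d⁴. Chloride is a weak-field ligand for a first-row metal, so the complex is high-spin. The t₂g³e_g¹ (high-spin) configuration has an unevenly filled e_g set; the Jahn–Teller theorem predicts a tetragonal distortion (typically axial elongation) to lift the degeneracy.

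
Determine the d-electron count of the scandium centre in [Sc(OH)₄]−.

Ligand charges: each hydroxide is −1. With an overall charge of −1 the scandium centre must be in the +3 oxidation state.
Sc sits in group 3, so the d-electron count is 3 − 3 = 0.

d0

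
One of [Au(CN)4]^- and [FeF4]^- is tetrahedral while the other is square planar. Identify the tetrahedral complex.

[FeF4]^-

For [Au(CN)4]^-: Summing ligand charges against the −1 overall charge gives an oxidation state of +3 for gold. Gold is a group-11 element; Au(III) is therefore d⁸. A 5d d⁸ ion has a large crystal-field splitting; square planar leaves the high-energy d_{x²−y²} orbital empty and maximises CFSE. → square planar.
For [FeF4]^-: Summing ligand charges against the −1 overall charge gives an oxidation state of +3 for iron. Group 8 minus oxidation state 3 gives a d⁵ configuration. A high-spin d⁵ ion has zero CFSE in either geometry, so four ligands adopt the sterically favoured tetrahedral geometry. → tetrahedral.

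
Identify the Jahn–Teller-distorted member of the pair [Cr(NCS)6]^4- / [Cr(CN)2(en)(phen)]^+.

[Cr(NCS)6]^4-: Summing ligand charges against the −4 overall charge gives an oxidation state of +2 for chromium. Cr sits in group 6, so the d-electron count is 6 − 2 = 4. Isothiocyanate is a weak-field ligand for a first-row metal, so the complex is high-spin. The t₂g³e_g¹ (high-spin) configuration has an unevenly filled e_g set; the Jahn–Teller theorem predicts a tetragonal distortion (typically axial elongation) to lift the degeneracy.
[Cr(CN)2(en)(phen)]^+: Summing ligand charges against the +1 overall charge gives an oxidation state of +3 for chromium. Group 6 minus oxidation state 3 gives a d³ configuration. The d³ configuration leaves the e_g set evenly filled (or empty) — no strong Jahn–Teller driving force.

[Cr(NCS)6]^4-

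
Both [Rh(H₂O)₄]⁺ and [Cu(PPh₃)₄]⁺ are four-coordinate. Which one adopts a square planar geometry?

For [Rh(H₂O)₄]⁺: Water is neutral; balancing the +1 overall charge requires Rh(I). Rhodium is a group-9 element; Rh(I) is therefore d⁸. A 4d d⁸ ion has a large crystal-field splitting; square planar leaves the high-energy d_{x²−y²} orbital empty and maximises CFSE. → square planar.
For [Cu(PPh₃)₄]⁺: Summing ligand charges against the +1 overall charge gives an oxidation state of +1 for copper. Copper is a group-11 element; Cu(I) is therefore d¹⁰. A d¹⁰ ion has no crystal-field stabilisation preference between square planar and tetrahedral, so four ligands adopt the sterically favoured tetrahedral geometry. → tetrahedral.

[Rh(H₂O)₄]⁺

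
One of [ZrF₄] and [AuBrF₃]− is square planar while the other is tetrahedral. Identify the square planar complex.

[AuBrF₃]−

For [ZrF₄]: Each fluoride is −1; balancing the 0 overall charge requires Zr(IV). Zirconium is a group-4 element; Zr(IV) is therefore d⁰. A d⁰ ion has no crystal-field stabilisation preference between square planar and tetrahedral, so four ligands adopt the sterically favoured tetrahedral geometry. → tetrahedral.
For [AuBrF₃]−: Each bromide is −1; each fluoride is −1; balancing the −1 overall charge requires Au(III). Au sits in group 11, so the d-electron count is 11 − 3 = 8. A 5d d⁸ ion has a large crystal-field splitting; square planar leaves the high-energy d_{x²−y²} orbital empty and maximises CFSE. → square planar.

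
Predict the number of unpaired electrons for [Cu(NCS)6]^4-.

1

Each isothiocyanate is −1; balancing the −4 overall charge requires Cu(II).
Cu sits in group 11, so the d-electron count is 11 − 2 = 9.
In an octahedral field the d⁹ configuration is t₂g⁶e_g³ (only one arrangement possible), giving 1 unpaired electron.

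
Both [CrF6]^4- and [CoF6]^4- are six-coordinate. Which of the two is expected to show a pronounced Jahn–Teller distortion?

[CrF6]^4-

[CrF6]^4-: Ligand charges: each fluoride is −1. With an overall charge of −4 the chromium centre must be in the +2 oxidation state. Cr sits in group 6, so the d-electron count is 6 − 2 = 4. Fluoride is a weak-field ligand for a first-row metal, so the complex is high-spin. The t₂g³e_g¹ (high-spin) configuration has an unevenly filled e_g set; the Jahn–Teller theorem predicts a tetragonal distortion (typically axial elongation) to lift the degeneracy.
[CoF6]^4-: Ligand charges: each fluoride is −1. With an overall charge of −4 the cobalt centre must be in the +2 oxidation state. Cobalt is a group-9 element; Co(II) is therefore d⁷. Fluoride is a weak-field ligand for a first-row metal, so the complex is high-spin. The d⁷ configuration leaves the e_g set evenly filled (or empty) — no strong Jahn–Teller driving force.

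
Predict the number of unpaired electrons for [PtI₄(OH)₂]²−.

0

Ligand charges: each iodide is −1; each hydroxide is −1. With an overall charge of −2 the platinum centre must be in the +4 oxidation state.
Platinum is a group-10 element; Pt(IV) is therefore d⁶.
The spin state decides the count: a 5d ion has a large Δₒ and is invariably low-spin.
An octahedral low-spin d⁶ ion is t₂g⁶e_g⁰, giving 0 unpaired electrons.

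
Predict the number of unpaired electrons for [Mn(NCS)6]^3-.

Ligand charges: each isothiocyanate is −1. With an overall charge of −3 the manganese centre must be in the +3 oxidation state.
Mn sits in group 7, so the d-electron count is 7 − 3 = 4.
The spin state decides the count: Isothiocyanate is a weak-field ligand for a first-row metal, so the complex is high-spin.
An octahedral high-spin d⁴ ion is t₂g³e_g¹, giving 4 unpaired electrons.

4 unpaired electrons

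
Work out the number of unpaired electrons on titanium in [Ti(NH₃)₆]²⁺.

Ligand charges: ammonia is neutral. With an overall charge of +2 the titanium centre must be in the +2 oxidation state.
Group 4 minus oxidation state 2 gives a d² configuration.
In an octahedral field the d² configuration is t₂g²e_g⁰ (only one arrangement possible), giving 2 unpaired electrons.

2 unpaired electrons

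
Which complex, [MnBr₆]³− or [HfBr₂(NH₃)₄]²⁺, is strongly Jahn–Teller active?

[MnBr₆]³−: Summing ligand charges against the −3 overall charge gives an oxidation state of +3 for manganese. Mn sits in group 7, so the d-electron count is 7 − 3 = 4. Bromide is a weak-field ligand for a first-row metal, so the complex is high-spin. The t₂g³e_g¹ (high-spin) configuration has an unevenly filled e_g set; the Jahn–Teller theorem predicts a tetragonal distortion (typically axial elongation) to lift the degeneracy.
[HfBr₂(NH₃)₄]²⁺: Each bromide is −1; ammonia is neutral; balancing the +2 overall charge requires Hf(IV). Hafnium is a group-4 element; Hf(IV) is therefore d⁰. The d⁰ configuration leaves the e_g set evenly filled (or empty) — no strong Jahn–Teller driving force.

[MnBr₆]³−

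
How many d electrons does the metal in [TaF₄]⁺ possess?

Each fluoride is −1; balancing the +1 overall charge requires Ta(V).
Ta sits in group 5, so the d-electron count is 5 − 5 = 0.

d0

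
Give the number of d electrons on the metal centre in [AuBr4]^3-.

d10

Each bromide is −1; balancing the −3 overall charge requires Au(I).
Gold is a group-11 element; Au(I) is therefore d¹⁰.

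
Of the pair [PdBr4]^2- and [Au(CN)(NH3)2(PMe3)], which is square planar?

[PdBr4]^2-

For [PdBr4]^2-: Ligand charges: each bromide is −1. With an overall charge of −2 the palladium centre must be in the +2 oxidation state. Group 10 minus oxidation state 2 gives a d⁸ configuration. A 4d d⁸ ion has a large crystal-field splitting; square planar leaves the high-energy d_{x²−y²} orbital empty and maximises CFSE. → square planar.
For [Au(CN)(NH3)2(PMe3)]: Summing ligand charges against the 0 overall charge gives an oxidation state of +1 for gold. Gold is a group-11 element; Au(I) is therefore d¹⁰. A d¹⁰ ion has no crystal-field stabilisation preference between square planar and tetrahedral, so four ligands adopt the sterically favoured tetrahedral geometry. → tetrahedral.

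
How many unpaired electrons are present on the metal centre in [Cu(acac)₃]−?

Summing ligand charges against the −1 overall charge gives an oxidation state of +2 for copper.
Cu sits in group 11, so the d-electron count is 11 − 2 = 9.
Counting donor atoms: 3×acetylacetonate (bidentate) → 6 donors. Coordination number = 6.
In an octahedral field the d⁹ configuration is t₂g⁶e_g³ (only one arrangement possible), giving 1 unpaired electron.

1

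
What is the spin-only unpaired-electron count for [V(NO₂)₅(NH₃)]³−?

Ligand charges: each nitro (N-bound nitrite) is −1; ammonia is neutral. With an overall charge of −3 the vanadium centre must be in the +2 oxidation state.
Group 5 minus oxidation state 2 gives a d³ configuration.
In an octahedral field the d³ configuration is t₂g³e_g⁰ (only one arrangement possible), giving 3 unpaired electrons.

3 unpaired electrons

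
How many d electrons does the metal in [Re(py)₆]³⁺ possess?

d⁴

Ligand charges: pyridine is neutral. With an overall charge of +3 the rhenium centre must be in the +3 oxidation state.
Rhenium is a group-7 element; Re(III) is therefore d⁴.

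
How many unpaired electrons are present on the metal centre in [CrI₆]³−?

3 unpaired electrons

Each iodide is −1; balancing the −3 overall charge requires Cr(III).
Chromium is a group-6 element; Cr(III) is therefore d³.
In an octahedral field the d³ configuration is t₂g³e_g⁰ (only one arrangement possible), giving 3 unpaired electrons.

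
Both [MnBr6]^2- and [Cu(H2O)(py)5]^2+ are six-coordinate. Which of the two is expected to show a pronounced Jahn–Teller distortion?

[Cu(H2O)(py)5]^2+

[MnBr6]^2-: Each bromide is −1; balancing the −2 overall charge requires Mn(IV). Group 7 minus oxidation state 4 gives a d³ configuration. The d³ configuration leaves the e_g set evenly filled (or empty) — no strong Jahn–Teller driving force.
[Cu(H2O)(py)5]^2+: Summing ligand charges against the +2 overall charge gives an oxidation state of +2 for copper. Copper is a group-11 element; Cu(II) is therefore d⁹. The t₂g⁶e_g³ configuration has an unevenly filled e_g set; the Jahn–Teller theorem predicts a tetragonal distortion (typically axial elongation) to lift the degeneracy.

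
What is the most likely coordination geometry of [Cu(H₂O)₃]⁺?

trigonal planar

Water is neutral; balancing the +1 overall charge requires Cu(I).
Group 11 minus oxidation state 1 gives a d¹⁰ configuration.
Coordination number: 3.
Three ligands around a d¹⁰ centre minimise repulsion in a trigonal-planar arrangement.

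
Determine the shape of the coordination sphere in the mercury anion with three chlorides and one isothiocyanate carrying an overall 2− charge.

Each chloride is −1; each isothiocyanate is −1; balancing the −2 overall charge requires Hg(II).
Hg sits in group 12, so the d-electron count is 12 − 2 = 10.
With 4 monodentate ligands the coordination number is 4.
A d¹⁰ ion has no crystal-field stabilisation preference between square planar and tetrahedral, so four ligands adopt the sterically favoured tetrahedral geometry.

tetrahedral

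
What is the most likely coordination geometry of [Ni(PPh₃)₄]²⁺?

square planar

Ligand charges: triphenylphosphine is neutral. With an overall charge of +2 the nickel centre must be in the +2 oxidation state.
Group 10 minus oxidation state 2 gives a d⁸ configuration.
With 4 monodentate ligands the coordination number is 4.
Triphenylphosphine is a strong-field ligand (high in the spectrochemical series).
A 3d d⁸ ion with strong-field ligands gains enough CFSE to favour square planar over tetrahedral.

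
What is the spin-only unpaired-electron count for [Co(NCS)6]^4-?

3 unpaired electrons

Summing ligand charges against the −4 overall charge gives an oxidation state of +2 for cobalt.
Group 9 minus oxidation state 2 gives a d⁷ configuration.
The spin state decides the count: Isothiocyanate is a weak-field ligand for a first-row metal, so the complex is high-spin.
An octahedral high-spin d⁷ ion is t₂g⁵e_g², giving 3 unpaired electrons.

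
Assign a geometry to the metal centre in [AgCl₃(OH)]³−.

Ligand charges: each chloride is −1; each hydroxide is −1. With an overall charge of −3 the silver centre must be in the +1 oxidation state.
Silver is a group-11 element; Ag(I) is therefore d¹⁰.
Coordination number: 4.
A d¹⁰ ion has no crystal-field stabilisation preference between square planar and tetrahedral, so four ligands adopt the sterically favoured tetrahedral geometry.

tetrahedral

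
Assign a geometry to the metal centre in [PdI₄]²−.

Each iodide is −1; balancing the −2 overall charge requires Pd(II).
Palladium is a group-10 element; Pd(II) is therefore d⁸.
With 4 monodentate ligands the coordination number is 4.
A 4d d⁸ ion has a large crystal-field splitting; square planar leaves the high-energy d_{x²−y²} orbital empty and maximises CFSE.

square planar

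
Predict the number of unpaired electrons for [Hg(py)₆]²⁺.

Ligand charges: pyridine is neutral. With an overall charge of +2 the mercury centre must be in the +2 oxidation state.
Mercury is a group-12 element; Hg(II) is therefore d¹⁰.
In an octahedral field the d¹⁰ configuration is t₂g⁶e_g⁴, giving 0 unpaired electrons.

0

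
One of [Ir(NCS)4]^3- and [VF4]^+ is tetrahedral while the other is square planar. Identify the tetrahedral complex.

[VF4]^+

For [Ir(NCS)4]^3-: Summing ligand charges against the −3 overall charge gives an oxidation state of +1 for iridium. Group 9 minus oxidation state 1 gives a d⁸ configuration. A 5d d⁸ ion has a large crystal-field splitting; square planar leaves the high-energy d_{x²−y²} orbital empty and maximises CFSE. → square planar.
For [VF4]^+: Each fluoride is −1; balancing the +1 overall charge requires V(V). Group 5 minus oxidation state 5 gives a d⁰ configuration. A d⁰ ion has no crystal-field stabilisation preference between square planar and tetrahedral, so four ligands adopt the sterically favoured tetrahedral geometry. → tetrahedral.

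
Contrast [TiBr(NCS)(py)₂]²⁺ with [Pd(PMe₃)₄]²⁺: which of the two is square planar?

[Pd(PMe₃)₄]²⁺

For [TiBr(NCS)(py)₂]²⁺: Ligand charges: each bromide is −1; each isothiocyanate is −1; pyridine is neutral. With an overall charge of +2 the titanium centre must be in the +4 oxidation state. Group 4 minus oxidation state 4 gives a d⁰ configuration. A d⁰ ion has no crystal-field stabilisation preference between square planar and tetrahedral, so four ligands adopt the sterically favoured tetrahedral geometry. → tetrahedral.
For [Pd(PMe₃)₄]²⁺: Ligand charges: trimethylphosphine is neutral. With an overall charge of +2 the palladium centre must be in the +2 oxidation state. Palladium is a group-10 element; Pd(II) is therefore d⁸. A 4d d⁸ ion has a large crystal-field splitting; square planar leaves the high-energy d_{x²−y²} orbital empty and maximises CFSE. → square planar.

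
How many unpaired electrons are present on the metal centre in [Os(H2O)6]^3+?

Water is neutral; balancing the +3 overall charge requires Os(III).
Osmium is a group-8 element; Os(III) is therefore d⁵.
The spin state decides the count: a 5d ion has a large Δₒ and is invariably low-spin.
An octahedral low-spin d⁵ ion is t₂g⁵e_g⁰, giving 1 unpaired electron.

1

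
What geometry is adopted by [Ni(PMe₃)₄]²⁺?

Trimethylphosphine is neutral; balancing the +2 overall charge requires Ni(II).
Ni sits in group 10, so the d-electron count is 10 − 2 = 8.
With 4 monodentate ligands the coordination number is 4.
Trimethylphosphine is a strong-field ligand (high in the spectrochemical series).
A 3d d⁸ ion with strong-field ligands gains enough CFSE to favour square planar over tetrahedral.

square planar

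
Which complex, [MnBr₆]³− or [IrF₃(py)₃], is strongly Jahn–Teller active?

[MnBr₆]³−

[MnBr₆]³−: Ligand charges: each bromide is −1. With an overall charge of −3 the manganese centre must be in the +3 oxidation state. Mn sits in group 7, so the d-electron count is 7 − 3 = 4. Bromide is a weak-field ligand for a first-row metal, so the complex is high-spin. The t₂g³e_g¹ (high-spin) configuration has an unevenly filled e_g set; the Jahn–Teller theorem predicts a tetragonal distortion (typically axial elongation) to lift the degeneracy.
[IrF₃(py)₃]: Summing ligand charges against the 0 overall charge gives an oxidation state of +3 for iridium. Group 9 minus oxidation state 3 gives a d⁶ configuration. A 5d ion has a large Δₒ and is invariably low-spin. The d⁶ configuration leaves the e_g set evenly filled (or empty) — no strong Jahn–Teller driving force.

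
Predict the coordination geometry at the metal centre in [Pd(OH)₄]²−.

Ligand charges: each hydroxide is −1. With an overall charge of −2 the palladium centre must be in the +2 oxidation state.
Palladium is a group-10 element; Pd(II) is therefore d⁸.
With 4 monodentate ligands the coordination number is 4.
A 4d d⁸ ion has a large crystal-field splitting; square planar leaves the high-energy d_{x²−y²} orbital empty and maximises CFSE.

square planar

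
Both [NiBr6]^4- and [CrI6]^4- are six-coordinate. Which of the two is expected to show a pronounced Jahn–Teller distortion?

[NiBr6]^4-: Ligand charges: each bromide is −1. With an overall charge of −4 the nickel centre must be in the +2 oxidation state. Nickel is a group-10 element; Ni(II) is therefore d⁸. The d⁸ configuration leaves the e_g set evenly filled (or empty) — no strong Jahn–Teller driving force.
[CrI6]^4-: Each iodide is −1; balancing the −4 overall charge requires Cr(II). Cr sits in group 6, so the d-electron count is 6 − 2 = 4. Iodide is a weak-field ligand for a first-row metal, so the complex is high-spin. The t₂g³e_g¹ (high-spin) configuration has an unevenly filled e_g set; the Jahn–Teller theorem predicts a tetragonal distortion (typically axial elongation) to lift the degeneracy.

[CrI6]^4-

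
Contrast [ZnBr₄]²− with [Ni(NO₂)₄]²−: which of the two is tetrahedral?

For [ZnBr₄]²−: Summing ligand charges against the −2 overall charge gives an oxidation state of +2 for zinc. Zinc is a group-12 element; Zn(II) is therefore d¹⁰. A d¹⁰ ion has no crystal-field stabilisation preference between square planar and tetrahedral, so four ligands adopt the sterically favoured tetrahedral geometry. → tetrahedral.
For [Ni(NO₂)₄]²−: Summing ligand charges against the −2 overall charge gives an oxidation state of +2 for nickel. Nickel is a group-10 element; Ni(II) is therefore d⁸. Nitro (N-bound nitrite) is a strong-field ligand (high in the spectrochemical series). A 3d d⁸ ion with strong-field ligands gains enough CFSE to favour square planar over tetrahedral. → square planar.

[ZnBr₄]²−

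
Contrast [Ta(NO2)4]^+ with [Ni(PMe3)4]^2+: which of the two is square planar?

For [Ta(NO2)4]^+: Ligand charges: each nitro (N-bound nitrite) is −1. With an overall charge of +1 the tantalum centre must be in the +5 oxidation state. Group 5 minus oxidation state 5 gives a d⁰ configuration. A d⁰ ion has no crystal-field stabilisation preference between square planar and tetrahedral, so four ligands adopt the sterically favoured tetrahedral geometry. → tetrahedral.
For [Ni(PMe3)4]^2+: Trimethylphosphine is neutral; balancing the +2 overall charge requires Ni(II). Group 10 minus oxidation state 2 gives a d⁸ configuration. Trimethylphosphine is a strong-field ligand (high in the spectrochemical series). A 3d d⁸ ion with strong-field ligands gains enough CFSE to favour square planar over tetrahedral. → square planar.

[Ni(PMe3)4]^2+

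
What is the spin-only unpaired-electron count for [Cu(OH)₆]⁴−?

Each hydroxide is −1; balancing the −4 overall charge requires Cu(II).
Group 11 minus oxidation state 2 gives a d⁹ configuration.
In an octahedral field the d⁹ configuration is t₂g⁶e_g³ (only one arrangement possible), giving 1 unpaired electron.

1 unpaired electron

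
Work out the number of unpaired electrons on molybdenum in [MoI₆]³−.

Summing ligand charges against the −3 overall charge gives an oxidation state of +3 for molybdenum.
Group 6 minus oxidation state 3 gives a d³ configuration.
In an octahedral field the d³ configuration is t₂g³e_g⁰ (only one arrangement possible), giving 3 unpaired electrons.

3 unpaired electrons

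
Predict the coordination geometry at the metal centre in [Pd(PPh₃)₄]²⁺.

square planar

Summing ligand charges against the +2 overall charge gives an oxidation state of +2 for palladium.
Group 10 minus oxidation state 2 gives a d⁸ configuration.
Coordination number: 4.
A 4d d⁸ ion has a large crystal-field splitting; square planar leaves the high-energy d_{x²−y²} orbital empty and maximises CFSE.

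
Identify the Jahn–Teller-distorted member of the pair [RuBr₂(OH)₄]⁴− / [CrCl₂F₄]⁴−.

[RuBr₂(OH)₄]⁴−: Summing ligand charges against the −4 overall charge gives an oxidation state of +2 for ruthenium. Ru sits in group 8, so the d-electron count is 8 − 2 = 6. A 4d ion has a large Δₒ and is invariably low-spin. The d⁶ configuration leaves the e_g set evenly filled (or empty) — no strong Jahn–Teller driving force.
[CrCl₂F₄]⁴−: Ligand charges: each chloride is −1; each fluoride is −1. With an overall charge of −4 the chromium centre must be in the +2 oxidation state. Chromium is a group-6 element; Cr(II) is therefore d⁴. Chloride and fluoride are weak-field ligands for a first-row metal, so the complex is high-spin. The t₂g³e_g¹ (high-spin) configuration has an unevenly filled e_g set; the Jahn–Teller theorem predicts a tetragonal distortion (typically axial elongation) to lift the degeneracy.

[CrCl₂F₄]⁴−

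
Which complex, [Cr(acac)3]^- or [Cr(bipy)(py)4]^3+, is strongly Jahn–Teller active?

[Cr(acac)3]^-: Each acetylacetonate is −1; balancing the −1 overall charge requires Cr(II). Cr sits in group 6, so the d-electron count is 6 − 2 = 4. Acetylacetonate is a weak-field ligand for a first-row metal, so the complex is high-spin. The t₂g³e_g¹ (high-spin) configuration has an unevenly filled e_g set; the Jahn–Teller theorem predicts a tetragonal distortion (typically axial elongation) to lift the degeneracy.
[Cr(bipy)(py)4]^3+: 2,2′-bipyridine is neutral; pyridine is neutral; balancing the +3 overall charge requires Cr(III). Group 6 minus oxidation state 3 gives a d³ configuration. The d³ configuration leaves the e_g set evenly filled (or empty) — no strong Jahn–Teller driving force.

[Cr(acac)3]^-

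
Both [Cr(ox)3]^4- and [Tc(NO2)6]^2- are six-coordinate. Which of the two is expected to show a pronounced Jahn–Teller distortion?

[Cr(ox)3]^4-

[Cr(ox)3]^4-: Summing ligand charges against the −4 overall charge gives an oxidation state of +2 for chromium. Chromium is a group-6 element; Cr(II) is therefore d⁴. Oxalate is a weak-field ligand for a first-row metal, so the complex is high-spin. The t₂g³e_g¹ (high-spin) configuration has an unevenly filled e_g set; the Jahn–Teller theorem predicts a tetragonal distortion (typically axial elongation) to lift the degeneracy.
[Tc(NO2)6]^2-: Ligand charges: each nitro (N-bound nitrite) is −1. With an overall charge of −2 the technetium centre must be in the +4 oxidation state. Group 7 minus oxidation state 4 gives a d³ configuration. The d³ configuration leaves the e_g set evenly filled (or empty) — no strong Jahn–Teller driving force.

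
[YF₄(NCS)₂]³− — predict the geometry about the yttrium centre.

octahedral

Ligand charges: each fluoride is −1; each isothiocyanate is −1. With an overall charge of −3 the yttrium centre must be in the +3 oxidation state.
Group 3 minus oxidation state 3 gives a d⁰ configuration.
With 6 monodentate ligands the coordination number is 6.
Six donors around a single metal centre give an octahedral coordination sphere.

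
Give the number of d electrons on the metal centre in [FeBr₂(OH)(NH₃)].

d⁵

Each bromide is −1; each hydroxide is −1; ammonia is neutral; balancing the 0 overall charge requires Fe(III).
Group 8 minus oxidation state 3 gives a d⁵ configuration.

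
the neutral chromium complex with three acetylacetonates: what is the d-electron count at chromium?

d³

Summing ligand charges against the 0 overall charge gives an oxidation state of +3 for chromium.
Cr sits in group 6, so the d-electron count is 6 − 3 = 3.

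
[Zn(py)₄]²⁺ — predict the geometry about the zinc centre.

tetrahedral

Ligand charges: pyridine is neutral. With an overall charge of +2 the zinc centre must be in the +2 oxidation state.
Zn sits in group 12, so the d-electron count is 12 − 2 = 10.
Coordination number: 4.
A d¹⁰ ion has no crystal-field stabilisation preference between square planar and tetrahedral, so four ligands adopt the sterically favoured tetrahedral geometry.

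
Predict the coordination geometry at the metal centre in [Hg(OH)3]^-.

trigonal planar

Ligand charges: each hydroxide is −1. With an overall charge of −1 the mercury centre must be in the +2 oxidation state.
Mercury is a group-12 element; Hg(II) is therefore d¹⁰.
Coordination number: 3.
Three ligands around a d¹⁰ centre minimise repulsion in a trigonal-planar arrangement.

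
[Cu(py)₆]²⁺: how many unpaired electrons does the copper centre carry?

Pyridine is neutral; balancing the +2 overall charge requires Cu(II).
Cu sits in group 11, so the d-electron count is 11 − 2 = 9.
In an octahedral field the d⁹ configuration is t₂g⁶e_g³ (only one arrangement possible), giving 1 unpaired electron.

1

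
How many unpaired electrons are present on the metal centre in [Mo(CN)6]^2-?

2

Each cyanide is −1; balancing the −2 overall charge requires Mo(IV).
Mo sits in group 6, so the d-electron count is 6 − 4 = 2.
In an octahedral field the d² configuration is t₂g²e_g⁰ (only one arrangement possible), giving 2 unpaired electrons.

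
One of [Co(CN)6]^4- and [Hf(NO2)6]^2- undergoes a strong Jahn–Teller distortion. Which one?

[Co(CN)6]^4-

[Co(CN)6]^4-: Summing ligand charges against the −4 overall charge gives an oxidation state of +2 for cobalt. Group 9 minus oxidation state 2 gives a d⁷ configuration. Cyanide is a strong-field ligand (high in the spectrochemical series) for a first-row metal, so the complex is low-spin. The t₂g⁶e_g¹ (low-spin) configuration has an unevenly filled e_g set; the Jahn–Teller theorem predicts a tetragonal distortion (typically axial elongation) to lift the degeneracy.
[Hf(NO2)6]^2-: Summing ligand charges against the −2 overall charge gives an oxidation state of +4 for hafnium. Group 4 minus oxidation state 4 gives a d⁰ configuration. The d⁰ configuration leaves the e_g set evenly filled (or empty) — no strong Jahn–Teller driving force.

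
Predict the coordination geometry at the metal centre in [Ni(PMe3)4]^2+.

Ligand charges: trimethylphosphine is neutral. With an overall charge of +2 the nickel centre must be in the +2 oxidation state.
Group 10 minus oxidation state 2 gives a d⁸ configuration.
With 4 monodentate ligands the coordination number is 4.
Trimethylphosphine is a strong-field ligand (high in the spectrochemical series).
A 3d d⁸ ion with strong-field ligands gains enough CFSE to favour square planar over tetrahedral.

square planar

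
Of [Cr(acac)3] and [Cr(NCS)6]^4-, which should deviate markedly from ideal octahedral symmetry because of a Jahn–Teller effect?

[Cr(acac)3]: Summing ligand charges against the 0 overall charge gives an oxidation state of +3 for chromium. Chromium is a group-6 element; Cr(III) is therefore d³. The d³ configuration leaves the e_g set evenly filled (or empty) — no strong Jahn–Teller driving force.
[Cr(NCS)6]^4-: Summing ligand charges against the −4 overall charge gives an oxidation state of +2 for chromium. Cr sits in group 6, so the d-electron count is 6 − 2 = 4. Isothiocyanate is a weak-field ligand for a first-row metal, so the complex is high-spin. The t₂g³e_g¹ (high-spin) configuration has an unevenly filled e_g set; the Jahn–Teller theorem predicts a tetragonal distortion (typically axial elongation) to lift the degeneracy.

[Cr(NCS)6]^4-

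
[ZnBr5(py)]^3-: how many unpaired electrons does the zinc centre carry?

0 unpaired electrons

Summing ligand charges against the −3 overall charge gives an oxidation state of +2 for zinc.
Zinc is a group-12 element; Zn(II) is therefore d¹⁰.
In an octahedral field the d¹⁰ configuration is t₂g⁶e_g⁴, giving 0 unpaired electrons.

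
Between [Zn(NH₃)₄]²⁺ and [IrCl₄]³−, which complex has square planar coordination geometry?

For [Zn(NH₃)₄]²⁺: Ligand charges: ammonia is neutral. With an overall charge of +2 the zinc centre must be in the +2 oxidation state. Zinc is a group-12 element; Zn(II) is therefore d¹⁰. A d¹⁰ ion has no crystal-field stabilisation preference between square planar and tetrahedral, so four ligands adopt the sterically favoured tetrahedral geometry. → tetrahedral.
For [IrCl₄]³−: Summing ligand charges against the −3 overall charge gives an oxidation state of +1 for iridium. Group 9 minus oxidation state 1 gives a d⁸ configuration. A 5d d⁸ ion has a large crystal-field splitting; square planar leaves the high-energy d_{x²−y²} orbital empty and maximises CFSE. → square planar.

[IrCl₄]³−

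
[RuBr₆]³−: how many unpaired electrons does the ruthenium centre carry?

Summing ligand charges against the −3 overall charge gives an oxidation state of +3 for ruthenium.
Group 8 minus oxidation state 3 gives a d⁵ configuration.
The spin state decides the count: a 4d ion has a large Δₒ and is invariably low-spin.
An octahedral low-spin d⁵ ion is t₂g⁵e_g⁰, giving 1 unpaired electron.

1 unpaired electron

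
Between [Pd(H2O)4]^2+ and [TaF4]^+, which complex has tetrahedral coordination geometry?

For [Pd(H2O)4]^2+: Summing ligand charges against the +2 overall charge gives an oxidation state of +2 for palladium. Palladium is a group-10 element; Pd(II) is therefore d⁸. A 4d d⁸ ion has a large crystal-field splitting; square planar leaves the high-energy d_{x²−y²} orbital empty and maximises CFSE. → square planar.
For [TaF4]^+: Summing ligand charges against the +1 overall charge gives an oxidation state of +5 for tantalum. Tantalum is a group-5 element; Ta(V) is therefore d⁰. A d⁰ ion has no crystal-field stabilisation preference between square planar and tetrahedral, so four ligands adopt the sterically favoured tetrahedral geometry. → tetrahedral.

[TaF4]^+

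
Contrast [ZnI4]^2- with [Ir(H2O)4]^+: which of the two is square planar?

[Ir(H2O)4]^+

For [ZnI4]^2-: Summing ligand charges against the −2 overall charge gives an oxidation state of +2 for zinc. Zinc is a group-12 element; Zn(II) is therefore d¹⁰. A d¹⁰ ion has no crystal-field stabilisation preference between square planar and tetrahedral, so four ligands adopt the sterically favoured tetrahedral geometry. → tetrahedral.
For [Ir(H2O)4]^+: Summing ligand charges against the +1 overall charge gives an oxidation state of +1 for iridium. Group 9 minus oxidation state 1 gives a d⁸ configuration. A 5d d⁸ ion has a large crystal-field splitting; square planar leaves the high-energy d_{x²−y²} orbital empty and maximises CFSE. → square planar.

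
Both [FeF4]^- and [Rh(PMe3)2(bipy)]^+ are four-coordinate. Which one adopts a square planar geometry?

For [FeF4]^-: Each fluoride is −1; balancing the −1 overall charge requires Fe(III). Fe sits in group 8, so the d-electron count is 8 − 3 = 5. A high-spin d⁵ ion has zero CFSE in either geometry, so four ligands adopt the sterically favoured tetrahedral geometry. → tetrahedral.
For [Rh(PMe3)2(bipy)]^+: Ligand charges: trimethylphosphine is neutral; 2,2′-bipyridine is neutral. With an overall charge of +1 the rhodium centre must be in the +1 oxidation state. Rhodium is a group-9 element; Rh(I) is therefore d⁸. A 4d d⁸ ion has a large crystal-field splitting; square planar leaves the high-energy d_{x²−y²} orbital empty and maximises CFSE. → square planar.

[Rh(PMe3)2(bipy)]^+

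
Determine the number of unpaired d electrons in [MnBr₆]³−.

4 unpaired electrons

Each bromide is −1; balancing the −3 overall charge requires Mn(III).
Group 7 minus oxidation state 3 gives a d⁴ configuration.
The spin state decides the count: Bromide is a weak-field ligand for a first-row metal, so the complex is high-spin.
An octahedral high-spin d⁴ ion is t₂g³e_g¹, giving 4 unpaired electrons.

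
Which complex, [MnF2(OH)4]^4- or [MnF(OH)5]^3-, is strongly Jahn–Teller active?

[MnF(OH)5]^3-

[MnF2(OH)4]^4-: Ligand charges: each fluoride is −1; each hydroxide is −1. With an overall charge of −4 the manganese centre must be in the +2 oxidation state. Mn sits in group 7, so the d-electron count is 7 − 2 = 5. Fluoride and hydroxide are weak-field ligands for a first-row metal, so the complex is high-spin. The d⁵ configuration leaves the e_g set evenly filled (or empty) — no strong Jahn–Teller driving force.
[MnF(OH)5]^3-: Ligand charges: each fluoride is −1; each hydroxide is −1. With an overall charge of −3 the manganese centre must be in the +3 oxidation state. Mn sits in group 7, so the d-electron count is 7 − 3 = 4. Fluoride and hydroxide are weak-field ligands for a first-row metal, so the complex is high-spin. The t₂g³e_g¹ (high-spin) configuration has an unevenly filled e_g set; the Jahn–Teller theorem predicts a tetragonal distortion (typically axial elongation) to lift the degeneracy.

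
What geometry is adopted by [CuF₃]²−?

Each fluoride is −1; balancing the −2 overall charge requires Cu(I).
Copper is a group-11 element; Cu(I) is therefore d¹⁰.
With 3 monodentate ligands the coordination number is 3.
Three ligands around a d¹⁰ centre minimise repulsion in a trigonal-planar arrangement.

trigonal planar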